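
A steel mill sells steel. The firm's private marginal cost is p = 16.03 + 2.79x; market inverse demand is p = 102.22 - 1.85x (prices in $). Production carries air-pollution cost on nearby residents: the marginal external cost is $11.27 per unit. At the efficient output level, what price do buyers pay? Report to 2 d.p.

P = $72.35

Social marginal cost = private MC + MEC = 27.30 + 2.79x.
Set SMC = demand: 27.30 + 2.79x = 102.22 - 1.85x → x* = 16.1466.
Consumer price on the demand curve at x*: 102.22 − 1.85×16.1466 = 72.3488.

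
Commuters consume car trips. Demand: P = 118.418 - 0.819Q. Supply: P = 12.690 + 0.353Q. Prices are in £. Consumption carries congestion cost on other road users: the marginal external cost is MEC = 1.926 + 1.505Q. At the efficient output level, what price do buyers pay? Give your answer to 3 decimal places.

Social marginal benefit = demand − MEC = 116.492 - 2.324Q.
Set SMB = MC: 116.492 - 2.324Q = 12.690 + 0.353Q → Q* = 38.7755.
Consumer price on the demand curve at Q*: 118.418 − 0.819×38.7755 = 86.6609.

P = £86.661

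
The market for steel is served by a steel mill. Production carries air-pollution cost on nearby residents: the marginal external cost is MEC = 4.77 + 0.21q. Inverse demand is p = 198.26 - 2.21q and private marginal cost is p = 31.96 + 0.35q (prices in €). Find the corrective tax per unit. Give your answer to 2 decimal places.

Social marginal cost = private MC + MEC = 36.73 + 0.56q.
Set SMC = demand: 36.73 + 0.56q = 198.26 - 2.21q → q* = 58.3141.
The Pigouvian tax equals MEC at q*: 4.77 + 0.21×58.3141 = 17.0160.

tax = €17.02 per unit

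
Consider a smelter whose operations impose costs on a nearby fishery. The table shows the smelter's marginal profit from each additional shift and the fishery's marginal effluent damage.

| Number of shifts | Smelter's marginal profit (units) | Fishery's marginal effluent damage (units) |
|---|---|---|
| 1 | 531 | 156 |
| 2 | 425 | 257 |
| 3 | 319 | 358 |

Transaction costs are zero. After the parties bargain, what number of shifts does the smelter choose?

2

Bargaining reaches the level where marginal profit last exceeds marginal effluent damage.
That holds through level 2 (425 ≥ 257) but not at 3 (319 < 358).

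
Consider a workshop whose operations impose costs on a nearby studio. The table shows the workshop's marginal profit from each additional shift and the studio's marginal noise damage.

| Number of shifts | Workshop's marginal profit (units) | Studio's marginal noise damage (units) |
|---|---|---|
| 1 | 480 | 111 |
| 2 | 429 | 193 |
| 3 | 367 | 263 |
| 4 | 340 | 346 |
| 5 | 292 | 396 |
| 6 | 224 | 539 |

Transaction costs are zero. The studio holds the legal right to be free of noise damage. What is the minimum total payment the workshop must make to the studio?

567

Efficient level: marginal profit ≥ marginal noise damage through level 3, so k* = 3.
With the studio holding the right, the workshop must at least compensate total damage at k*: 111 + 193 + 263 = 567.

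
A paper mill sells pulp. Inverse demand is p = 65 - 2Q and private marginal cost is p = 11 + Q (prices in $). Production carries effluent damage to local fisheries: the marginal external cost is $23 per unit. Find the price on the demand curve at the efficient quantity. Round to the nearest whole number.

P = $44

Social marginal cost = private MC + MEC = 34 + Q.
Set SMC = demand: 34 + Q = 65 - 2Q → Q* = 10.3333.
Consumer price on the demand curve at Q*: 65 − 2×10.3333 = 44.3334.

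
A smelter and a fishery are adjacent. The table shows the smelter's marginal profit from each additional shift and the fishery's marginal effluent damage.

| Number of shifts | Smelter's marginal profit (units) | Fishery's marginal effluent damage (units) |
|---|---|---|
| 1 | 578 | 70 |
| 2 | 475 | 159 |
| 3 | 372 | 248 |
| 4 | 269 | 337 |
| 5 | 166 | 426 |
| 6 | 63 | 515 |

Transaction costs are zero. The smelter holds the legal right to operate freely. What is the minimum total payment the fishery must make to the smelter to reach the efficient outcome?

498

Left alone the smelter would choose level 6 (marginal profit stays positive).
Efficient level: k* = 3 (marginal profit ≥ marginal effluent damage through 3).
The fishery must at least cover the smelter's forgone profit from cutting 6→3: 269 + 166 + 63 = 498.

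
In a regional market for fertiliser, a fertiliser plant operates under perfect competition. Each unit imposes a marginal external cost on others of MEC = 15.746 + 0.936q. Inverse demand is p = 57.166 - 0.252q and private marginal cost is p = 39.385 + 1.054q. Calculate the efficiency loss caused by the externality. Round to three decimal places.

DWL = 181.011

Market equilibrium (private): 39.385 + 1.054q = 57.166 - 0.252q → q_m = 13.6149.
Social marginal cost = private MC + MEC = 55.131 + 1.990q.
Set SMC = demand: 55.131 + 1.990q = 57.166 - 0.252q → q* = 0.9077.
Height of the DWL triangle at q_m is SMC(q_m) − demand(q_m) = MEC(q_m) = 28.4895.
DWL = ½ × 12.7072 × 28.4895 = 181.0109.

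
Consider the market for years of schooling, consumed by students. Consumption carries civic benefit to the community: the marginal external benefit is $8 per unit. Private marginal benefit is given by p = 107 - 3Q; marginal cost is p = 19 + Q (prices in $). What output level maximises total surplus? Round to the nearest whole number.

Social marginal benefit = demand + MEB = 115 - 3Q.
Set SMB = MC: 115 - 3Q = 19 + Q → Q* = 24.0000.

Q* = 24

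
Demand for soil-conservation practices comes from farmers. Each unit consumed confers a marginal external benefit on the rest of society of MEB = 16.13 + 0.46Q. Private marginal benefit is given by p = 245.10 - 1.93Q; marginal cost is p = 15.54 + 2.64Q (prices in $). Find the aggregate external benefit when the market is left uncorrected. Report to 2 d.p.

Market equilibrium (private): 15.54 + 2.64Q = 245.10 - 1.93Q → Q_m = 50.2319.
Total external benefit = ∫₀^{Q_m} (16.13 + 0.46Q) dQ = 16.13×50.2319 + ½×0.46×50.2319² = 1390.5866.

$1390.59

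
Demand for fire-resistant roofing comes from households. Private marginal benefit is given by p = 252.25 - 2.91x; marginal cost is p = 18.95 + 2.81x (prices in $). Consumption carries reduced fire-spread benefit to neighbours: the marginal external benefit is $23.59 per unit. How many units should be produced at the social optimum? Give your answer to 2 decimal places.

x* = 44.91

Social marginal benefit = demand + MEB = 275.84 - 2.91x.
Set SMB = MC: 275.84 - 2.91x = 18.95 + 2.81x → x* = 44.9108.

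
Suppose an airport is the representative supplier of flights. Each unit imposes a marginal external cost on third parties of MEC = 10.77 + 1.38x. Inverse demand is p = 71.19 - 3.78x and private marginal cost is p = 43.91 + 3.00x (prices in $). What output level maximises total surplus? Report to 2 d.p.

Social marginal cost = private MC + MEC = 54.68 + 4.38x.
Set SMC = demand: 54.68 + 4.38x = 71.19 - 3.78x → x* = 2.0233.

x* = 2.02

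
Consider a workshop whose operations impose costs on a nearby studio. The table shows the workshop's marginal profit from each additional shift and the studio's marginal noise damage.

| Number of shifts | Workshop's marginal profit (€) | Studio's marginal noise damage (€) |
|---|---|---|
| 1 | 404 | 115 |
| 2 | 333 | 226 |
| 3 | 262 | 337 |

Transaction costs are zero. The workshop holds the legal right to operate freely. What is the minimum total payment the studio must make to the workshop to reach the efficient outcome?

Left alone the workshop would choose level 3 (marginal profit stays positive).
Efficient level: k* = 2 (marginal profit ≥ marginal noise damage through 2).
The studio must at least cover the workshop's forgone profit from cutting 3→2: 262 = 262.

€262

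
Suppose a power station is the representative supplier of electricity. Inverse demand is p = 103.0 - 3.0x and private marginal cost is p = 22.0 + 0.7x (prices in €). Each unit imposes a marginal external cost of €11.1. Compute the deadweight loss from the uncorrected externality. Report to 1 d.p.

Market equilibrium (private): 22.0 + 0.7x = 103.0 - 3.0x → x_m = 21.8919.
Social marginal cost = private MC + MEC = 33.1 + 0.7x.
Set SMC = demand: 33.1 + 0.7x = 103.0 - 3.0x → x* = 18.8919.
Between x* and x_m the wedge SMC − demand runs linearly from 0 to MEC(x_m), so the loss is a triangle.
DWL = ½ × 3.0000 × 11.1000 = 16.6500.

DWL = €16.7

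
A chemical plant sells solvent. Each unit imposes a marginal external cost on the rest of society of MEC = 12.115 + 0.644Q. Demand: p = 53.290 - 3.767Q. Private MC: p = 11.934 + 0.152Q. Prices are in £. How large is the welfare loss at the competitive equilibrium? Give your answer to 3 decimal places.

Market equilibrium (private): 11.934 + 0.152Q = 53.290 - 3.767Q → Q_m = 10.5527.
Social marginal cost = private MC + MEC = 24.049 + 0.796Q.
Set SMC = demand: 24.049 + 0.796Q = 53.290 - 3.767Q → Q* = 6.4083.
The welfare-loss triangle has base |Q_m − Q*| and height MEC(Q_m) (the vertical gap between SMC and demand is zero at Q* and MEC at Q_m).
DWL = ½ × 4.1444 × 18.9109 = 39.1872.

DWL = £39.187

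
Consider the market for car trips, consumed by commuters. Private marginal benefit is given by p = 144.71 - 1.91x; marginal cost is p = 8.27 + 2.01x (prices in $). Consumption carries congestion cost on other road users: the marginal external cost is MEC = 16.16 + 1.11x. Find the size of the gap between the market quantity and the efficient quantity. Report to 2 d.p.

10.89 units

Market equilibrium (private): 8.27 + 2.01x = 144.71 - 1.91x → x_m = 34.8061.
Social marginal benefit = demand − MEC = 128.55 - 3.02x.
Set SMB = MC: 128.55 - 3.02x = 8.27 + 2.01x → x* = 23.9125.
Gap = |34.8061 − 23.9125| = 10.8936.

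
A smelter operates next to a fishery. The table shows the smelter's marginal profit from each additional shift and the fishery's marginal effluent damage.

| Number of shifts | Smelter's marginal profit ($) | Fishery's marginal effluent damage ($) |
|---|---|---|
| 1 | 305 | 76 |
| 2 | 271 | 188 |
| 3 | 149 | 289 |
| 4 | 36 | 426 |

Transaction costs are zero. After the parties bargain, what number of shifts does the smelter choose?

2

Bargaining reaches the level where marginal profit last exceeds marginal effluent damage.
That holds through level 2 (271 ≥ 188) but not at 3 (149 < 289).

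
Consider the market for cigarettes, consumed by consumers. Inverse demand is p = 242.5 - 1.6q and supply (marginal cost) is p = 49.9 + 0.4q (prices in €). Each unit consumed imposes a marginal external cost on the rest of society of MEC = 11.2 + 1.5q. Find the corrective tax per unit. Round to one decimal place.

Social marginal benefit = demand − MEC = 231.3 - 3.1q.
Set SMB = MC: 231.3 - 3.1q = 49.9 + 0.4q → q* = 51.8286.
The Pigouvian tax equals MEC at q*: 11.2 + 1.5×51.8286 = 88.9429.

tax = €88.9 per unit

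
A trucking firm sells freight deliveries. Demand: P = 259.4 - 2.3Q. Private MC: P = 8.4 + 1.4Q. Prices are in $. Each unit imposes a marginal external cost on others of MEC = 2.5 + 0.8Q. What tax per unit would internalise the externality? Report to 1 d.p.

tax = $46.7 per unit

Social marginal cost = private MC + MEC = 10.9 + 2.2Q.
Set SMC = demand: 10.9 + 2.2Q = 259.4 - 2.3Q → Q* = 55.2222.
The Pigouvian tax equals MEC at Q*: 2.5 + 0.8×55.2222 = 46.6778.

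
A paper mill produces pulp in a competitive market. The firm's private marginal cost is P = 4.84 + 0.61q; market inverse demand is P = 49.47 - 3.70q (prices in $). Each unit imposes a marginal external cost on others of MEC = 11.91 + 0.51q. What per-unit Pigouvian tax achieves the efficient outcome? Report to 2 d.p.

tax = $15.37 per unit

Social marginal cost = private MC + MEC = 16.75 + 1.12q.
Set SMC = demand: 16.75 + 1.12q = 49.47 - 3.70q → q* = 6.7884.
The Pigouvian tax equals MEC at q*: 11.91 + 0.51×6.7884 = 15.3721.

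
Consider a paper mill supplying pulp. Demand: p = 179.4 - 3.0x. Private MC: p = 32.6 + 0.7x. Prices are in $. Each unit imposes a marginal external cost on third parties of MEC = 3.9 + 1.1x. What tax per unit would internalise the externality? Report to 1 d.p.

tax = $36.6 per unit

Social marginal cost = private MC + MEC = 36.5 + 1.8x.
Set SMC = demand: 36.5 + 1.8x = 179.4 - 3.0x → x* = 29.7708.
The Pigouvian tax equals MEC at x*: 3.9 + 1.1×29.7708 = 36.6479.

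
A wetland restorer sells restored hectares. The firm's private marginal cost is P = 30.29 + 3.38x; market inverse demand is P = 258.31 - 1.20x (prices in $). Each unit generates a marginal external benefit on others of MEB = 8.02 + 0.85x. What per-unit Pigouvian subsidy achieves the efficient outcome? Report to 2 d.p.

subsidy = $61.81 per unit

Social marginal cost = private MC − MEB = 22.27 + 2.53x.
Set SMC = demand: 22.27 + 2.53x = 258.31 - 1.20x → x* = 63.2815.
The Pigouvian subsidy equals MEB at x*: 8.02 + 0.85×63.2815 = 61.8093.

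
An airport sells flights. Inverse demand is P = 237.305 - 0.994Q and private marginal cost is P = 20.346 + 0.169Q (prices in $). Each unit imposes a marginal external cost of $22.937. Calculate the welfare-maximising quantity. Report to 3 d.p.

Q* = 166.829

Social marginal cost = private MC + MEC = 43.283 + 0.169Q.
Set SMC = demand: 43.283 + 0.169Q = 237.305 - 0.994Q → Q* = 166.8289.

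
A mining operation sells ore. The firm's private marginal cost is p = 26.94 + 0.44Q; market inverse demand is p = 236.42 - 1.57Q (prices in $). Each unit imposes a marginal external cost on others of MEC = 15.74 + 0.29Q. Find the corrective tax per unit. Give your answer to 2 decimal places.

Social marginal cost = private MC + MEC = 42.68 + 0.73Q.
Set SMC = demand: 42.68 + 0.73Q = 236.42 - 1.57Q → Q* = 84.2348.
The Pigouvian tax equals MEC at Q*: 15.74 + 0.29×84.2348 = 40.1681.

tax = $40.17 per unit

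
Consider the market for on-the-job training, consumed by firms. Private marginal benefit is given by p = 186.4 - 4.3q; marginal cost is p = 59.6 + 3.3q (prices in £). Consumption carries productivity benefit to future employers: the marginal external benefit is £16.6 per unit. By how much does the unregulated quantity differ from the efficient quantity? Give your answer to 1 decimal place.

Market equilibrium (private): 59.6 + 3.3q = 186.4 - 4.3q → q_m = 16.6842.
Social marginal benefit = demand + MEB = 203.0 - 4.3q.
Set SMB = MC: 203.0 - 4.3q = 59.6 + 3.3q → q* = 18.8684.
Gap = |16.6842 − 18.8684| = 2.1842.

2.2 units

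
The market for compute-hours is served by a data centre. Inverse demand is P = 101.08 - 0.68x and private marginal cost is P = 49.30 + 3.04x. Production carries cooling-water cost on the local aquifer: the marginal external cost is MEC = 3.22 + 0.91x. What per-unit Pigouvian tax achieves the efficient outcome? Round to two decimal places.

Social marginal cost = private MC + MEC = 52.52 + 3.95x.
Set SMC = demand: 52.52 + 3.95x = 101.08 - 0.68x → x* = 10.4881.
The Pigouvian tax equals MEC at x*: 3.22 + 0.91×10.4881 = 12.7642.

tax = 12.76 per unit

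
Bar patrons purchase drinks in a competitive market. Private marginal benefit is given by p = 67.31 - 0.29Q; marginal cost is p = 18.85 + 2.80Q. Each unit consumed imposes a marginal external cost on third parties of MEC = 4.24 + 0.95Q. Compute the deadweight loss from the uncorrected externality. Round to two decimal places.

DWL = 45.33

Market equilibrium (private): 18.85 + 2.80Q = 67.31 - 0.29Q → Q_m = 15.6828.
Social marginal benefit = demand − MEC = 63.07 - 1.24Q.
Set SMB = MC: 63.07 - 1.24Q = 18.85 + 2.80Q → Q* = 10.9455.
Between Q* and Q_m the wedge MC − SMB runs linearly from 0 to MEC(Q_m), so the loss is a triangle.
DWL = ½ × 4.7373 × 19.1387 = 45.3329.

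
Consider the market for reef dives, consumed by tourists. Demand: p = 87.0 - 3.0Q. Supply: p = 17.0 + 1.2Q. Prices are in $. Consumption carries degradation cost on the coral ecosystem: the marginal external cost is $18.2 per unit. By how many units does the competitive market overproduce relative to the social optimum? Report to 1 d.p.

4.3 units

Market equilibrium (private): 17.0 + 1.2Q = 87.0 - 3.0Q → Q_m = 16.6667.
Social marginal benefit = demand − MEC = 68.8 - 3.0Q.
Set SMB = MC: 68.8 - 3.0Q = 17.0 + 1.2Q → Q* = 12.3333.
Gap = |16.6667 − 12.3333| = 4.3334.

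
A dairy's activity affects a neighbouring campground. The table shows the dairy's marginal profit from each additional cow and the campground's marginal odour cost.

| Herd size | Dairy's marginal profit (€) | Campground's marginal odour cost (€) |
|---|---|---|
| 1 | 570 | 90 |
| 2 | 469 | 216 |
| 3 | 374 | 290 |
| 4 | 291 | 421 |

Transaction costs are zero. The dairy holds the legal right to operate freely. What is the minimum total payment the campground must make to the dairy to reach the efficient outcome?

€291

Left alone the dairy would choose level 4 (marginal profit stays positive).
Efficient level: k* = 3 (marginal profit ≥ marginal odour cost through 3).
The campground must at least cover the dairy's forgone profit from cutting 4→3: 291 = 291.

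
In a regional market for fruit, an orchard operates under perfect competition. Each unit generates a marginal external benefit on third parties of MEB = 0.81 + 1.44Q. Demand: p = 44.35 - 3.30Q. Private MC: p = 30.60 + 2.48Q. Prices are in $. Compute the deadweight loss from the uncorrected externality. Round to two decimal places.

Market equilibrium (private): 30.60 + 2.48Q = 44.35 - 3.30Q → Q_m = 2.3789.
Social marginal cost = private MC − MEB = 29.79 + 1.04Q.
Set SMC = demand: 29.79 + 1.04Q = 44.35 - 3.30Q → Q* = 3.3548.
Height of the DWL triangle at Q_m is demand(Q_m) − SMC(Q_m) = MEB(Q_m) = 4.2356.
DWL = ½ × 0.9759 × 4.2356 = 2.0668.

DWL = $2.07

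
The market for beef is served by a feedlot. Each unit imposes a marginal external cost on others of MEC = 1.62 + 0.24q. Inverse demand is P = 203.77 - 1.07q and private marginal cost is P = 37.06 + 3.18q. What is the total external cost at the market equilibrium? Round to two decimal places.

Market equilibrium (private): 37.06 + 3.18q = 203.77 - 1.07q → q_m = 39.2259.
Total external cost = ∫₀^{q_m} (1.62 + 0.24q) dq = 1.62×39.2259 + ½×0.24×39.2259² = 248.1865.

248.19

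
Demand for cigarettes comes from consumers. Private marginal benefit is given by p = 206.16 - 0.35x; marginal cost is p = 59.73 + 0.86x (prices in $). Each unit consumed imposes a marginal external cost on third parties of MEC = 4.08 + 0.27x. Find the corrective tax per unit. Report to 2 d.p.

tax = $30.05 per unit

Social marginal benefit = demand − MEC = 202.08 - 0.62x.
Set SMB = MC: 202.08 - 0.62x = 59.73 + 0.86x → x* = 96.1824.
The Pigouvian tax equals MEC at x*: 4.08 + 0.27×96.1824 = 30.0492.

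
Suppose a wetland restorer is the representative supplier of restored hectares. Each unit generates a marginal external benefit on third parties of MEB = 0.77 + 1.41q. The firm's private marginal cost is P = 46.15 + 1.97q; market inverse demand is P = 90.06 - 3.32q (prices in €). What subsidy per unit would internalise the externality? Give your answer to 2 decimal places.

Social marginal cost = private MC − MEB = 45.38 + 0.56q.
Set SMC = demand: 45.38 + 0.56q = 90.06 - 3.32q → q* = 11.5155.
The Pigouvian subsidy equals MEB at q*: 0.77 + 1.41×11.5155 = 17.0069.

subsidy = €17.01 per unit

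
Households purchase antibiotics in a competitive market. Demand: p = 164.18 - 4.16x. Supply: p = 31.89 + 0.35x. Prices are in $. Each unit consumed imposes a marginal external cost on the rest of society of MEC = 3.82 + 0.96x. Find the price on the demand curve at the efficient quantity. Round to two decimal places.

Social marginal benefit = demand − MEC = 160.36 - 5.12x.
Set SMB = MC: 160.36 - 5.12x = 31.89 + 0.35x → x* = 23.4863.
Consumer price on the demand curve at x*: 164.18 − 4.16×23.4863 = 66.4770.

P = $66.48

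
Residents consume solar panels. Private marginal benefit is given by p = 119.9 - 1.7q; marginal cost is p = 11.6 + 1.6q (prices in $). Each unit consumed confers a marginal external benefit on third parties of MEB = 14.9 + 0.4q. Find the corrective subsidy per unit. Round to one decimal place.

Social marginal benefit = demand + MEB = 134.8 - 1.3q.
Set SMB = MC: 134.8 - 1.3q = 11.6 + 1.6q → q* = 42.4828.
The Pigouvian subsidy equals MEB at q*: 14.9 + 0.4×42.4828 = 31.8931.

subsidy = $31.9 per unit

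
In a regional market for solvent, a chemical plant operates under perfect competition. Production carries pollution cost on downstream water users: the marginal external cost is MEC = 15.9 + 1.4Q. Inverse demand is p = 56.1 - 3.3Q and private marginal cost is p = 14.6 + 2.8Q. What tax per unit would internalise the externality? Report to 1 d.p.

Social marginal cost = private MC + MEC = 30.5 + 4.2Q.
Set SMC = demand: 30.5 + 4.2Q = 56.1 - 3.3Q → Q* = 3.4133.
The Pigouvian tax equals MEC at Q*: 15.9 + 1.4×3.4133 = 20.6786.

tax = 20.7 per unit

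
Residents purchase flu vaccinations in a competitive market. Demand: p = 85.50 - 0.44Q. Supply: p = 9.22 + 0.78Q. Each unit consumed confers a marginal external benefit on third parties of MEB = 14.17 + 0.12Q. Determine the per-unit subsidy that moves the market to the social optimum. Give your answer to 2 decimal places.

subsidy = 24.04 per unit

Social marginal benefit = demand + MEB = 99.67 - 0.32Q.
Set SMB = MC: 99.67 - 0.32Q = 9.22 + 0.78Q → Q* = 82.2273.
The Pigouvian subsidy equals MEB at Q*: 14.17 + 0.12×82.2273 = 24.0373.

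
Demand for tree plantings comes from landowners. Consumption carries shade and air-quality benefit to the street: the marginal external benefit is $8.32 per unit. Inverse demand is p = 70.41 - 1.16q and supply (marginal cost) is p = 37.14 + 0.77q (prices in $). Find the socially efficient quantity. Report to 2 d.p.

q* = 21.55

Social marginal benefit = demand + MEB = 78.73 - 1.16q.
Set SMB = MC: 78.73 - 1.16q = 37.14 + 0.77q → q* = 21.5492.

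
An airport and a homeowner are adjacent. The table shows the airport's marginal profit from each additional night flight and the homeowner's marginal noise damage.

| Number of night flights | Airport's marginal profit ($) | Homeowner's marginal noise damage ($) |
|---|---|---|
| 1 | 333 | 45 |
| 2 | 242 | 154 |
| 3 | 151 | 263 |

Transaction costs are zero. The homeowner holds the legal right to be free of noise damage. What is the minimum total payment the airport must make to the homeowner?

Efficient level: marginal profit ≥ marginal noise damage through level 2, so k* = 2.
With the homeowner holding the right, the airport must at least compensate total damage at k*: 45 + 154 = 199.

$199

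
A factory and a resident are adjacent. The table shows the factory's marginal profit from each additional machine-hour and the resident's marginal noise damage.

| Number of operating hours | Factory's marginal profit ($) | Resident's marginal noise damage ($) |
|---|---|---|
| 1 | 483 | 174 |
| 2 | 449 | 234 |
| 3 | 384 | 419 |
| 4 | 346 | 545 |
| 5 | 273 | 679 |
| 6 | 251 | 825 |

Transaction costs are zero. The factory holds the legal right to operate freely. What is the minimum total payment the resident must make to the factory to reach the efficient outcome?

$1254

Left alone the factory would choose level 6 (marginal profit stays positive).
Efficient level: k* = 2 (marginal profit ≥ marginal noise damage through 2).
The resident must at least cover the factory's forgone profit from cutting 6→2: 384 + 346 + 273 + 251 = 1254.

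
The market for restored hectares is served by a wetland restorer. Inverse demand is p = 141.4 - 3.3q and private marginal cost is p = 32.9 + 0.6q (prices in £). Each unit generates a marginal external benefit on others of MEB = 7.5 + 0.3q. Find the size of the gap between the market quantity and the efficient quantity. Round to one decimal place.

Market equilibrium (private): 32.9 + 0.6q = 141.4 - 3.3q → q_m = 27.8205.
Social marginal cost = private MC − MEB = 25.4 + 0.3q.
Set SMC = demand: 25.4 + 0.3q = 141.4 - 3.3q → q* = 32.2222.
Gap = |27.8205 − 32.2222| = 4.4017.

4.4 units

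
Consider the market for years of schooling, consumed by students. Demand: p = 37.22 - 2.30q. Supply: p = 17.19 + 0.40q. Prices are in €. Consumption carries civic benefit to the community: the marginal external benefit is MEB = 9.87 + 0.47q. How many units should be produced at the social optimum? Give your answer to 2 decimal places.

Social marginal benefit = demand + MEB = 47.09 - 1.83q.
Set SMB = MC: 47.09 - 1.83q = 17.19 + 0.40q → q* = 13.4081.

q* = 13.41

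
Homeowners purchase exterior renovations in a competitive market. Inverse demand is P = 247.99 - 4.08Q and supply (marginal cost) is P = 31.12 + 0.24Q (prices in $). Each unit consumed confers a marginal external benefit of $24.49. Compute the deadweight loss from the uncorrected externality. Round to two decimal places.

Market equilibrium (private): 31.12 + 0.24Q = 247.99 - 4.08Q → Q_m = 50.2014.
Social marginal benefit = demand + MEB = 272.48 - 4.08Q.
Set SMB = MC: 272.48 - 4.08Q = 31.12 + 0.24Q → Q* = 55.8704.
Between Q* and Q_m the wedge SMB − MC runs linearly from 0 to MEB(Q_m), so the loss is a triangle.
DWL = ½ × 5.6690 × 24.4900 = 69.4169.

DWL = $69.42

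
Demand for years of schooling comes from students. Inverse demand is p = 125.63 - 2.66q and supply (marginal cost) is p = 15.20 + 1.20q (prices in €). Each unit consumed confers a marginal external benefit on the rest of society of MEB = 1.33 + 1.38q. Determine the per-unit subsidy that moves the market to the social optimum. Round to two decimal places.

subsidy = €63.52 per unit

Social marginal benefit = demand + MEB = 126.96 - 1.28q.
Set SMB = MC: 126.96 - 1.28q = 15.20 + 1.20q → q* = 45.0645.
The Pigouvian subsidy equals MEB at q*: 1.33 + 1.38×45.0645 = 63.5190.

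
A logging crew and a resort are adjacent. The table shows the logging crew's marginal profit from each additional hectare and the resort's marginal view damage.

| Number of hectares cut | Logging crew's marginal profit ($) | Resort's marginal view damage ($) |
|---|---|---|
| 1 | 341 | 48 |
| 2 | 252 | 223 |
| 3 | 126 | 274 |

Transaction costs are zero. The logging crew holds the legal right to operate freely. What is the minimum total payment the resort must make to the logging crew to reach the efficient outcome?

$126

Left alone the logging crew would choose level 3 (marginal profit stays positive).
Efficient level: k* = 2 (marginal profit ≥ marginal view damage through 2).
The resort must at least cover the logging crew's forgone profit from cutting 3→2: 126 = 126.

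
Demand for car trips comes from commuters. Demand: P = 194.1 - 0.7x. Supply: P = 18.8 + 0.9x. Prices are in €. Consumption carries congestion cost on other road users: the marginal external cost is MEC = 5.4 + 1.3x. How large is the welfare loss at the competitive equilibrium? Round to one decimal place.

DWL = €3767.9

Market equilibrium (private): 18.8 + 0.9x = 194.1 - 0.7x → x_m = 109.5625.
Social marginal benefit = demand − MEC = 188.7 - 2.0x.
Set SMB = MC: 188.7 - 2.0x = 18.8 + 0.9x → x* = 58.5862.
Height of the DWL triangle at x_m is MC(x_m) − SMB(x_m) = MEC(x_m) = 147.8313.
DWL = ½ × 50.9763 × 147.8313 = 3767.9463.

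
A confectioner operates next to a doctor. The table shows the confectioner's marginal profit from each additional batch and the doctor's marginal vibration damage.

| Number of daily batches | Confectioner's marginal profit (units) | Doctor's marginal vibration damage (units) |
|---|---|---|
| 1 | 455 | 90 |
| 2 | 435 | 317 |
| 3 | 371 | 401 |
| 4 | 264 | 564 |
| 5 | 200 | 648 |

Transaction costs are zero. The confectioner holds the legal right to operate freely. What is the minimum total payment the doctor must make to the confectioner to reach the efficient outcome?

Left alone the confectioner would choose level 5 (marginal profit stays positive).
Efficient level: k* = 2 (marginal profit ≥ marginal vibration damage through 2).
The doctor must at least cover the confectioner's forgone profit from cutting 5→2: 371 + 264 + 200 = 835.

835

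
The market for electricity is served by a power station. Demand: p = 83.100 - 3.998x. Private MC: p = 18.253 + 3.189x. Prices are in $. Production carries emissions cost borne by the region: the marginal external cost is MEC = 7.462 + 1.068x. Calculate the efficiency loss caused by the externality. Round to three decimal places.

Market equilibrium (private): 18.253 + 3.189x = 83.100 - 3.998x → x_m = 9.0228.
Social marginal cost = private MC + MEC = 25.715 + 4.257x.
Set SMC = demand: 25.715 + 4.257x = 83.100 - 3.998x → x* = 6.9515.
The loss is the area between SMC and demand from x* to x_m; with linear curves that's a triangle of height MEC(x_m).
DWL = ½ × 2.0713 × 17.0984 = 17.7080.

DWL = $17.708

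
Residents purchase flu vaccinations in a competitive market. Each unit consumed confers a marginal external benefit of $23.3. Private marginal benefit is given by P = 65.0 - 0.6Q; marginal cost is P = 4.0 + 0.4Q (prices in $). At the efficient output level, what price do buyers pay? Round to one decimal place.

P = $14.4

Social marginal benefit = demand + MEB = 88.3 - 0.6Q.
Set SMB = MC: 88.3 - 0.6Q = 4.0 + 0.4Q → Q* = 84.3000.
Consumer price on the demand curve at Q*: 65.0 − 0.6×84.3000 = 14.4200.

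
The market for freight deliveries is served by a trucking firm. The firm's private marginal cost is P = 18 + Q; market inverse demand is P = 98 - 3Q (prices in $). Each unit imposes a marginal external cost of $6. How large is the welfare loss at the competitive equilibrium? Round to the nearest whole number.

Market equilibrium (private): 18 + Q = 98 - 3Q → Q_m = 20.0000.
Social marginal cost = private MC + MEC = 24 + Q.
Set SMC = demand: 24 + Q = 98 - 3Q → Q* = 18.5000.
Between Q* and Q_m the wedge SMC − demand runs linearly from 0 to MEC(Q_m), so the loss is a triangle.
DWL = ½ × 1.5000 × 6.0000 = 4.5000.

DWL = $5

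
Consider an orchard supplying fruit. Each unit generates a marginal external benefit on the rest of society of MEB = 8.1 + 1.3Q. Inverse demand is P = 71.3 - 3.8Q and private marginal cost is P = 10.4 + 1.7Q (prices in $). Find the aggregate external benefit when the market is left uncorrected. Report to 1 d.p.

$169.4

Market equilibrium (private): 10.4 + 1.7Q = 71.3 - 3.8Q → Q_m = 11.0727.
Total external benefit = ∫₀^{Q_m} (8.1 + 1.3Q) dQ = 8.1×11.0727 + ½×1.3×11.0727² = 169.3819.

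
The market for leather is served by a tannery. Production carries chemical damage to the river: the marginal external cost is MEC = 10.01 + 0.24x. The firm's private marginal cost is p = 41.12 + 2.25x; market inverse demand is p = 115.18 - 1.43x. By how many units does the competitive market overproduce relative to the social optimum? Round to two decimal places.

Market equilibrium (private): 41.12 + 2.25x = 115.18 - 1.43x → x_m = 20.1250.
Social marginal cost = private MC + MEC = 51.13 + 2.49x.
Set SMC = demand: 51.13 + 2.49x = 115.18 - 1.43x → x* = 16.3393.
Gap = |20.1250 − 16.3393| = 3.7857.

3.79 units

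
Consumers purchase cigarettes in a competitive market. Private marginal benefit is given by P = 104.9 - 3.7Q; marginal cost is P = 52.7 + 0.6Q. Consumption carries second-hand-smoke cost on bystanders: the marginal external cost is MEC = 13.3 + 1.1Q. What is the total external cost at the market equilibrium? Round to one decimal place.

242.5

Market equilibrium (private): 52.7 + 0.6Q = 104.9 - 3.7Q → Q_m = 12.1395.
Total external cost = ∫₀^{Q_m} (13.3 + 1.1Q) dQ = 13.3×12.1395 + ½×1.1×12.1395² = 242.5075.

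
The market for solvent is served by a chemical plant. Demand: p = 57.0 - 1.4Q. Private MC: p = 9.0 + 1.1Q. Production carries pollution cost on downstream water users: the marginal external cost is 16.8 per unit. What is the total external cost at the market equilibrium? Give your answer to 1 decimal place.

322.6

Market equilibrium (private): 9.0 + 1.1Q = 57.0 - 1.4Q → Q_m = 19.2000.
Total external cost = MEC × Q_m = 16.8 × 19.2000 = 322.5600.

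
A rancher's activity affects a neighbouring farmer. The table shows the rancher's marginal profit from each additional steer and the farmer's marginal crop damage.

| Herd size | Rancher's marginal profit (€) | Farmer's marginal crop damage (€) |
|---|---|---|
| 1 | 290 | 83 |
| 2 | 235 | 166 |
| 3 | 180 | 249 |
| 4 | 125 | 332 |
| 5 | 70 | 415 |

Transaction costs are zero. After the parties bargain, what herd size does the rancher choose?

2

Bargaining reaches the level where marginal profit last exceeds marginal crop damage.
That holds through level 2 (235 ≥ 166) but not at 3 (180 < 249).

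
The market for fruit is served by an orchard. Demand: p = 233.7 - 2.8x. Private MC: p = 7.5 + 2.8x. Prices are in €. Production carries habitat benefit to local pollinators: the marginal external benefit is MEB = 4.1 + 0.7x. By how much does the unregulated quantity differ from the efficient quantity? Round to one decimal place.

6.6 units

Market equilibrium (private): 7.5 + 2.8x = 233.7 - 2.8x → x_m = 40.3929.
Social marginal cost = private MC − MEB = 3.4 + 2.1x.
Set SMC = demand: 3.4 + 2.1x = 233.7 - 2.8x → x* = 47.0000.
Gap = |40.3929 − 47.0000| = 6.6071.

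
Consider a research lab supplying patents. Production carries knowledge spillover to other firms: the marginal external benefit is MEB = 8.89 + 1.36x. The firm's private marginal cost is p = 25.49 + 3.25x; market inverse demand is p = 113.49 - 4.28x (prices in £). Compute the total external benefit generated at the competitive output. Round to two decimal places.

£196.77

Market equilibrium (private): 25.49 + 3.25x = 113.49 - 4.28x → x_m = 11.6866.
Total external benefit = ∫₀^{x_m} (8.89 + 1.36x) dx = 8.89×11.6866 + ½×1.36×11.6866² = 196.7660.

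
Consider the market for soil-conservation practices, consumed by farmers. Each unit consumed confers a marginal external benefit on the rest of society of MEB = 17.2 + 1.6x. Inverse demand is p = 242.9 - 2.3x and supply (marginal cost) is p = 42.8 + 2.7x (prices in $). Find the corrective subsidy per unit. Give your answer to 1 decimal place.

subsidy = $119.5 per unit

Social marginal benefit = demand + MEB = 260.1 - 0.7x.
Set SMB = MC: 260.1 - 0.7x = 42.8 + 2.7x → x* = 63.9118.
The Pigouvian subsidy equals MEB at x*: 17.2 + 1.6×63.9118 = 119.4589.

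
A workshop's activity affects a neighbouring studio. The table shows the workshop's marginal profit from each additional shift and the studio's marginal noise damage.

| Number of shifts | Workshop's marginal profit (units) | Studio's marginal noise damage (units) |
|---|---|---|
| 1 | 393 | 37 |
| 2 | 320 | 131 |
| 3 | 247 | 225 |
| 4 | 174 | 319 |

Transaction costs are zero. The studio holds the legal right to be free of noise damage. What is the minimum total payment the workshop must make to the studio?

Efficient level: marginal profit ≥ marginal noise damage through level 3, so k* = 3.
With the studio holding the right, the workshop must at least compensate total damage at k*: 37 + 131 + 225 = 393.

393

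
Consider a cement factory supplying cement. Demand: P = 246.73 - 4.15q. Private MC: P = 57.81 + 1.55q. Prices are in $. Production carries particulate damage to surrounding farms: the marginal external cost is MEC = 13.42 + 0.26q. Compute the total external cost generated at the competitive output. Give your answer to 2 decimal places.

$587.60

Market equilibrium (private): 57.81 + 1.55q = 246.73 - 4.15q → q_m = 33.1439.
Total external cost = ∫₀^{q_m} (13.42 + 0.26q) dq = 13.42×33.1439 + ½×0.26×33.1439² = 587.5985.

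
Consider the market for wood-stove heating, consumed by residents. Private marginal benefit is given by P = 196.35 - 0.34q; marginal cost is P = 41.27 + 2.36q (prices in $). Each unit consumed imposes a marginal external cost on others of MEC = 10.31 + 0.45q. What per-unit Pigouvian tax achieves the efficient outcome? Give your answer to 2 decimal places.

tax = $30.99 per unit

Social marginal benefit = demand − MEC = 186.04 - 0.79q.
Set SMB = MC: 186.04 - 0.79q = 41.27 + 2.36q → q* = 45.9587.
The Pigouvian tax equals MEC at q*: 10.31 + 0.45×45.9587 = 30.9914.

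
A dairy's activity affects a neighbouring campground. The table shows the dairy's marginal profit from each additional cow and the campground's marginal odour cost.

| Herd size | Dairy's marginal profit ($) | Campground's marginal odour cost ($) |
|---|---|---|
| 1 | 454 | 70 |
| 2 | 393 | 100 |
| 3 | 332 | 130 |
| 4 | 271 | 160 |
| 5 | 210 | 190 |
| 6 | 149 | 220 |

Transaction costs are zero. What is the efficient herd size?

5

Bargaining reaches the level where marginal profit last exceeds marginal odour cost.
That holds through level 5 (210 ≥ 190) but not at 6 (149 < 220).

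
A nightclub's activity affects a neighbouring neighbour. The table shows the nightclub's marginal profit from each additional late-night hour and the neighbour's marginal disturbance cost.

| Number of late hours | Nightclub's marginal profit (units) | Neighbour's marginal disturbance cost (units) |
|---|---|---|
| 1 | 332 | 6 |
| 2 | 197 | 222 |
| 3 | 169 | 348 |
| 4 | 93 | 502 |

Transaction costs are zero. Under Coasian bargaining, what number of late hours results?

Bargaining reaches the level where marginal profit last exceeds marginal disturbance cost.
That holds through level 1 (332 ≥ 6) but not at 2 (197 < 222).

1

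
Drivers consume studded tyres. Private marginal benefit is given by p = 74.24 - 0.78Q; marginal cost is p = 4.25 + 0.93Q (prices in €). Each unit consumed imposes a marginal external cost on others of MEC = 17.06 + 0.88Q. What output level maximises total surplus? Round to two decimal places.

Q* = 20.44

Social marginal benefit = demand − MEC = 57.18 - 1.66Q.
Set SMB = MC: 57.18 - 1.66Q = 4.25 + 0.93Q → Q* = 20.4363.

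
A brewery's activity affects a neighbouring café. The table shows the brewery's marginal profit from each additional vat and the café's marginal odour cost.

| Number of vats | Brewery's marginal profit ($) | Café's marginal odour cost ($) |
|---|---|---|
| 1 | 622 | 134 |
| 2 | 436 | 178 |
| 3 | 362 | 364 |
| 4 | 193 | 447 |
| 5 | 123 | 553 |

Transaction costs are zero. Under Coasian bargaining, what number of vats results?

Bargaining reaches the level where marginal profit last exceeds marginal odour cost.
That holds through level 2 (436 ≥ 178) but not at 3 (362 < 364).

2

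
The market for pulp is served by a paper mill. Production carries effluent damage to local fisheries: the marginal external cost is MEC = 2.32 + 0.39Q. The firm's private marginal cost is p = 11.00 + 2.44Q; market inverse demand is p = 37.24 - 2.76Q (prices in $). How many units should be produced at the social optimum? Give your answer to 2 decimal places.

Social marginal cost = private MC + MEC = 13.32 + 2.83Q.
Set SMC = demand: 13.32 + 2.83Q = 37.24 - 2.76Q → Q* = 4.2791.

Q* = 4.28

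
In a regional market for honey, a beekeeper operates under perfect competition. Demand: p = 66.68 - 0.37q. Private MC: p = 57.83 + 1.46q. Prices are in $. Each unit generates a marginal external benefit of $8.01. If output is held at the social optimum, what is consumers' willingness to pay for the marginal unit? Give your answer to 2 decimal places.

P = $63.27

Social marginal cost = private MC − MEB = 49.82 + 1.46q.
Set SMC = demand: 49.82 + 1.46q = 66.68 - 0.37q → q* = 9.2131.
Consumer price on the demand curve at q*: 66.68 − 0.37×9.2131 = 63.2712.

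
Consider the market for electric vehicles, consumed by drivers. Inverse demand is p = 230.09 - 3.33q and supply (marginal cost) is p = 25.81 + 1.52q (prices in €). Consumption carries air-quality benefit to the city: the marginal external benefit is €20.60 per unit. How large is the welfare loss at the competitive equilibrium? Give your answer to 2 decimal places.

DWL = €43.75

Market equilibrium (private): 25.81 + 1.52q = 230.09 - 3.33q → q_m = 42.1196.
Social marginal benefit = demand + MEB = 250.69 - 3.33q.
Set SMB = MC: 250.69 - 3.33q = 25.81 + 1.52q → q* = 46.3670.
The loss is the area between SMB and MC from q* to q_m; with linear curves that's a triangle of height MEB(q_m).
DWL = ½ × 4.2474 × 20.6000 = 43.7482.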